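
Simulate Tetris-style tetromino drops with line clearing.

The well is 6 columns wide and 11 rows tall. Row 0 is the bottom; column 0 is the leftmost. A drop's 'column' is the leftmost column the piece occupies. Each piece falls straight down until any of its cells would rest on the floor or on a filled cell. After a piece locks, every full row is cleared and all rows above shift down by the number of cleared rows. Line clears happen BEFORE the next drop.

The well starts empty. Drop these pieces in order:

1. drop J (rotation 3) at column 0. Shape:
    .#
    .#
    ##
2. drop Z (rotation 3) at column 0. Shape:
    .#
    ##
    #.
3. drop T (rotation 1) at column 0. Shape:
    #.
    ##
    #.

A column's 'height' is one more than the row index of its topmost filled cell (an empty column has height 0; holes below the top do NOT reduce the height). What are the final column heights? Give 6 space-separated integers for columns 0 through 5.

Drop 1: J rot3 at col 0 lands with bottom-row=0; cleared 0 line(s) (total 0); column heights now [1 3 0 0 0 0], max=3
Drop 2: Z rot3 at col 0 lands with bottom-row=2; cleared 0 line(s) (total 0); column heights now [4 5 0 0 0 0], max=5
Drop 3: T rot1 at col 0 lands with bottom-row=4; cleared 0 line(s) (total 0); column heights now [7 6 0 0 0 0], max=7

Answer: 7 6 0 0 0 0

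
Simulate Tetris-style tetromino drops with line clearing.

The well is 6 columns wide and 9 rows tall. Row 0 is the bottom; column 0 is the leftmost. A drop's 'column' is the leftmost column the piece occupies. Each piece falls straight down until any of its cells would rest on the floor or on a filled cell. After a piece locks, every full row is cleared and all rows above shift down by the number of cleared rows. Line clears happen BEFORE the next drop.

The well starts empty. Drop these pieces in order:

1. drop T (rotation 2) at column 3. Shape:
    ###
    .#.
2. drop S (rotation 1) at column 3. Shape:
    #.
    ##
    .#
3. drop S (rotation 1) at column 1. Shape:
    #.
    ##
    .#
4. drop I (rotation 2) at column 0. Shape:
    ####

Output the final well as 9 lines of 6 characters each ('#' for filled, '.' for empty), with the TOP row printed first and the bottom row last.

Answer: ......
......
......
####..
...#..
...##.
.#..#.
.#####
..#.#.

Derivation:
Drop 1: T rot2 at col 3 lands with bottom-row=0; cleared 0 line(s) (total 0); column heights now [0 0 0 2 2 2], max=2
Drop 2: S rot1 at col 3 lands with bottom-row=2; cleared 0 line(s) (total 0); column heights now [0 0 0 5 4 2], max=5
Drop 3: S rot1 at col 1 lands with bottom-row=0; cleared 0 line(s) (total 0); column heights now [0 3 2 5 4 2], max=5
Drop 4: I rot2 at col 0 lands with bottom-row=5; cleared 0 line(s) (total 0); column heights now [6 6 6 6 4 2], max=6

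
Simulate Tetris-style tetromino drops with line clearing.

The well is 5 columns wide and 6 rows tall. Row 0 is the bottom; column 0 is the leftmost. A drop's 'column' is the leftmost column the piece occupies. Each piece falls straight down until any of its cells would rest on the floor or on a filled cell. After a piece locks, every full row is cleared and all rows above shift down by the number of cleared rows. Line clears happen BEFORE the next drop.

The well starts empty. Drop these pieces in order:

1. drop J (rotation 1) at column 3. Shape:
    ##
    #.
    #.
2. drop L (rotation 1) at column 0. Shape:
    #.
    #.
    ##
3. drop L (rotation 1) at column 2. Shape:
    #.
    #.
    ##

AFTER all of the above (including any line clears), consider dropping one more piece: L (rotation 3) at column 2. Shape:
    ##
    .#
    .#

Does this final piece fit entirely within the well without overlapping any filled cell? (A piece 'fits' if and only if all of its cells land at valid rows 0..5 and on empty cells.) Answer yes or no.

Drop 1: J rot1 at col 3 lands with bottom-row=0; cleared 0 line(s) (total 0); column heights now [0 0 0 3 3], max=3
Drop 2: L rot1 at col 0 lands with bottom-row=0; cleared 0 line(s) (total 0); column heights now [3 1 0 3 3], max=3
Drop 3: L rot1 at col 2 lands with bottom-row=3; cleared 0 line(s) (total 0); column heights now [3 1 6 4 3], max=6
Test piece L rot3 at col 2 (width 2): heights before test = [3 1 6 4 3]; fits = False

Answer: no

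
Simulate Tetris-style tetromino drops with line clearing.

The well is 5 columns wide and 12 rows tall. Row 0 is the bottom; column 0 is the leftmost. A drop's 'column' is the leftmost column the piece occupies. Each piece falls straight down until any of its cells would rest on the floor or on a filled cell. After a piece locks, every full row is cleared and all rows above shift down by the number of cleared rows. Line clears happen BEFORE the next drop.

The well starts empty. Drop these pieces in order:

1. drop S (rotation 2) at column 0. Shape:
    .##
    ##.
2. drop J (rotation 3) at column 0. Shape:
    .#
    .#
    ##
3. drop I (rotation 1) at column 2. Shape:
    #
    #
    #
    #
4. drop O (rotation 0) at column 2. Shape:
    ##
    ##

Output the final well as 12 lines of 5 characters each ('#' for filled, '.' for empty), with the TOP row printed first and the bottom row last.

Drop 1: S rot2 at col 0 lands with bottom-row=0; cleared 0 line(s) (total 0); column heights now [1 2 2 0 0], max=2
Drop 2: J rot3 at col 0 lands with bottom-row=2; cleared 0 line(s) (total 0); column heights now [3 5 2 0 0], max=5
Drop 3: I rot1 at col 2 lands with bottom-row=2; cleared 0 line(s) (total 0); column heights now [3 5 6 0 0], max=6
Drop 4: O rot0 at col 2 lands with bottom-row=6; cleared 0 line(s) (total 0); column heights now [3 5 8 8 0], max=8

Answer: .....
.....
.....
.....
..##.
..##.
..#..
.##..
.##..
###..
.##..
##...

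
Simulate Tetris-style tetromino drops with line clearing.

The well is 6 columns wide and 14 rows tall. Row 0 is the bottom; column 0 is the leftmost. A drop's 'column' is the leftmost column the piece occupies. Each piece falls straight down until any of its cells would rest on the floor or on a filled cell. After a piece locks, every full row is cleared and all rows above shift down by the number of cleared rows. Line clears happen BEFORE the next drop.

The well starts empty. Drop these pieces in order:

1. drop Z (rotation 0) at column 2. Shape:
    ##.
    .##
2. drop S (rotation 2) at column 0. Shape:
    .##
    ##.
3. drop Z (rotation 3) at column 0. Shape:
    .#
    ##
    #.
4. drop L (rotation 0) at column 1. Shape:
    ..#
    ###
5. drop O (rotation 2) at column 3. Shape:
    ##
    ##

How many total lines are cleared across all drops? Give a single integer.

Drop 1: Z rot0 at col 2 lands with bottom-row=0; cleared 0 line(s) (total 0); column heights now [0 0 2 2 1 0], max=2
Drop 2: S rot2 at col 0 lands with bottom-row=1; cleared 0 line(s) (total 0); column heights now [2 3 3 2 1 0], max=3
Drop 3: Z rot3 at col 0 lands with bottom-row=2; cleared 0 line(s) (total 0); column heights now [4 5 3 2 1 0], max=5
Drop 4: L rot0 at col 1 lands with bottom-row=5; cleared 0 line(s) (total 0); column heights now [4 6 6 7 1 0], max=7
Drop 5: O rot2 at col 3 lands with bottom-row=7; cleared 0 line(s) (total 0); column heights now [4 6 6 9 9 0], max=9

Answer: 0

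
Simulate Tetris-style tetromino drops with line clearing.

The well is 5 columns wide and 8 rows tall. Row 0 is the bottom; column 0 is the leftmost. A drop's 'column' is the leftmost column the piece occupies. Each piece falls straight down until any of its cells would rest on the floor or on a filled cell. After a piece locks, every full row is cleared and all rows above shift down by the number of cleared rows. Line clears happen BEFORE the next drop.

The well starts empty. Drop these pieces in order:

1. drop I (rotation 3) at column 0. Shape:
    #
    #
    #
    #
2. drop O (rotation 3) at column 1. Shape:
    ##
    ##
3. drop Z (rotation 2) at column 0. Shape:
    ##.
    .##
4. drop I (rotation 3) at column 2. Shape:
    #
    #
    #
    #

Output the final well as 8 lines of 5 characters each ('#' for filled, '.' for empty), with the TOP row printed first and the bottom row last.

Answer: ..#..
..#..
..#..
###..
###..
#....
###..
###..

Derivation:
Drop 1: I rot3 at col 0 lands with bottom-row=0; cleared 0 line(s) (total 0); column heights now [4 0 0 0 0], max=4
Drop 2: O rot3 at col 1 lands with bottom-row=0; cleared 0 line(s) (total 0); column heights now [4 2 2 0 0], max=4
Drop 3: Z rot2 at col 0 lands with bottom-row=3; cleared 0 line(s) (total 0); column heights now [5 5 4 0 0], max=5
Drop 4: I rot3 at col 2 lands with bottom-row=4; cleared 0 line(s) (total 0); column heights now [5 5 8 0 0], max=8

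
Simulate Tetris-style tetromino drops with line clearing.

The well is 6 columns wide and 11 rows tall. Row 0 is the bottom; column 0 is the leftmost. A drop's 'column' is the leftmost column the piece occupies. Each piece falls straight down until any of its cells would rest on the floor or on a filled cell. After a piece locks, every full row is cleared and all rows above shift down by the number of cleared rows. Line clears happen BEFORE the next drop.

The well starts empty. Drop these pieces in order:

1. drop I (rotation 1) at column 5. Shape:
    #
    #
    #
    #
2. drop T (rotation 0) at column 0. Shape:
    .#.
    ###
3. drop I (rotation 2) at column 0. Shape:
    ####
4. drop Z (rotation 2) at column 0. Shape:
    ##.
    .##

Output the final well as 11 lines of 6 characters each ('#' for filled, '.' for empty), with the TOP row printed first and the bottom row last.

Answer: ......
......
......
......
......
......
##....
.##..#
####.#
.#...#
###..#

Derivation:
Drop 1: I rot1 at col 5 lands with bottom-row=0; cleared 0 line(s) (total 0); column heights now [0 0 0 0 0 4], max=4
Drop 2: T rot0 at col 0 lands with bottom-row=0; cleared 0 line(s) (total 0); column heights now [1 2 1 0 0 4], max=4
Drop 3: I rot2 at col 0 lands with bottom-row=2; cleared 0 line(s) (total 0); column heights now [3 3 3 3 0 4], max=4
Drop 4: Z rot2 at col 0 lands with bottom-row=3; cleared 0 line(s) (total 0); column heights now [5 5 4 3 0 4], max=5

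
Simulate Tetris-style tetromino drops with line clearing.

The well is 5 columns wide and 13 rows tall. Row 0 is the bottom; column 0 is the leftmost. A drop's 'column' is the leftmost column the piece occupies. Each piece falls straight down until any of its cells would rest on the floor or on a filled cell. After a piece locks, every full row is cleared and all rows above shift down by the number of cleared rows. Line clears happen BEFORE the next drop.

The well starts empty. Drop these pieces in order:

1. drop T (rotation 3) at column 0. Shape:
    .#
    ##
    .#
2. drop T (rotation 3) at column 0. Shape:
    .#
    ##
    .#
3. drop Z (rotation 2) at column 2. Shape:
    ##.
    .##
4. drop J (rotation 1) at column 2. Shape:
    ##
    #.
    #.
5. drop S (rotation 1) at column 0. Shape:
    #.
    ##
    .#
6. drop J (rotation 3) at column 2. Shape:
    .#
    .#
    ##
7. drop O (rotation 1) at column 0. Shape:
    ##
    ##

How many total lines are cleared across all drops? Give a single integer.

Answer: 0

Derivation:
Drop 1: T rot3 at col 0 lands with bottom-row=0; cleared 0 line(s) (total 0); column heights now [2 3 0 0 0], max=3
Drop 2: T rot3 at col 0 lands with bottom-row=3; cleared 0 line(s) (total 0); column heights now [5 6 0 0 0], max=6
Drop 3: Z rot2 at col 2 lands with bottom-row=0; cleared 0 line(s) (total 0); column heights now [5 6 2 2 1], max=6
Drop 4: J rot1 at col 2 lands with bottom-row=2; cleared 0 line(s) (total 0); column heights now [5 6 5 5 1], max=6
Drop 5: S rot1 at col 0 lands with bottom-row=6; cleared 0 line(s) (total 0); column heights now [9 8 5 5 1], max=9
Drop 6: J rot3 at col 2 lands with bottom-row=5; cleared 0 line(s) (total 0); column heights now [9 8 6 8 1], max=9
Drop 7: O rot1 at col 0 lands with bottom-row=9; cleared 0 line(s) (total 0); column heights now [11 11 6 8 1], max=11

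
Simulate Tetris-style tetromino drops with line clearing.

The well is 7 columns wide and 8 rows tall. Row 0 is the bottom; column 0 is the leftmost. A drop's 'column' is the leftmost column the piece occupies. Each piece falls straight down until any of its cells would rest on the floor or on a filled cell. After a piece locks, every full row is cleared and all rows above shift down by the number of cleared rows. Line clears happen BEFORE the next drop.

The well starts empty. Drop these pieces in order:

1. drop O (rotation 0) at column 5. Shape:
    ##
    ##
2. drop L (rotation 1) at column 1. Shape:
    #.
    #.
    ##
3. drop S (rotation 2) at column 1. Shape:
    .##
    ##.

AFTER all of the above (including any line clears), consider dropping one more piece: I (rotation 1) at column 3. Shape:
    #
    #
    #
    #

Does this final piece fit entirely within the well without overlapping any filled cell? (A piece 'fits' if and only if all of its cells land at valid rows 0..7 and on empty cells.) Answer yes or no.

Answer: no

Derivation:
Drop 1: O rot0 at col 5 lands with bottom-row=0; cleared 0 line(s) (total 0); column heights now [0 0 0 0 0 2 2], max=2
Drop 2: L rot1 at col 1 lands with bottom-row=0; cleared 0 line(s) (total 0); column heights now [0 3 1 0 0 2 2], max=3
Drop 3: S rot2 at col 1 lands with bottom-row=3; cleared 0 line(s) (total 0); column heights now [0 4 5 5 0 2 2], max=5
Test piece I rot1 at col 3 (width 1): heights before test = [0 4 5 5 0 2 2]; fits = False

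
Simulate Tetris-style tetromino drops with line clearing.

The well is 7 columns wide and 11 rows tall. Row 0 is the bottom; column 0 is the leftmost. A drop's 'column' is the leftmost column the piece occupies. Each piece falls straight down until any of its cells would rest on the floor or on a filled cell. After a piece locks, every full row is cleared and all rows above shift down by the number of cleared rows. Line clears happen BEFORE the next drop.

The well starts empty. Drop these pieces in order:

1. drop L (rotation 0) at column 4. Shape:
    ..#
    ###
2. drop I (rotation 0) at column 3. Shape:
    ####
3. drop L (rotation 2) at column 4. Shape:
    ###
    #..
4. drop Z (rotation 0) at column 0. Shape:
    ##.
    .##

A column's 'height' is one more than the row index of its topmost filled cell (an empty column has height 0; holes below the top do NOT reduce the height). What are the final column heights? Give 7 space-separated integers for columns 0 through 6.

Drop 1: L rot0 at col 4 lands with bottom-row=0; cleared 0 line(s) (total 0); column heights now [0 0 0 0 1 1 2], max=2
Drop 2: I rot0 at col 3 lands with bottom-row=2; cleared 0 line(s) (total 0); column heights now [0 0 0 3 3 3 3], max=3
Drop 3: L rot2 at col 4 lands with bottom-row=3; cleared 0 line(s) (total 0); column heights now [0 0 0 3 5 5 5], max=5
Drop 4: Z rot0 at col 0 lands with bottom-row=0; cleared 0 line(s) (total 0); column heights now [2 2 1 3 5 5 5], max=5

Answer: 2 2 1 3 5 5 5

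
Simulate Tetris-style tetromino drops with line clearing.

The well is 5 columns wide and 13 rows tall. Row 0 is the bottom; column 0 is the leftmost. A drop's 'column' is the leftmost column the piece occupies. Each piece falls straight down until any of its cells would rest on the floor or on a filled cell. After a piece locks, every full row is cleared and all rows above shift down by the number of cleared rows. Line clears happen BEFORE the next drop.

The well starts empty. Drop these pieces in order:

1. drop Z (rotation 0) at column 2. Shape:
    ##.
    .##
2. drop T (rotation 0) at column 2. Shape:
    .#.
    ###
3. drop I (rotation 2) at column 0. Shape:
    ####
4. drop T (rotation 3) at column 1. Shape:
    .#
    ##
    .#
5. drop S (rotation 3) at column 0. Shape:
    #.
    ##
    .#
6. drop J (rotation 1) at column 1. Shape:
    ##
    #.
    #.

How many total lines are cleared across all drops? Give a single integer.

Drop 1: Z rot0 at col 2 lands with bottom-row=0; cleared 0 line(s) (total 0); column heights now [0 0 2 2 1], max=2
Drop 2: T rot0 at col 2 lands with bottom-row=2; cleared 0 line(s) (total 0); column heights now [0 0 3 4 3], max=4
Drop 3: I rot2 at col 0 lands with bottom-row=4; cleared 0 line(s) (total 0); column heights now [5 5 5 5 3], max=5
Drop 4: T rot3 at col 1 lands with bottom-row=5; cleared 0 line(s) (total 0); column heights now [5 7 8 5 3], max=8
Drop 5: S rot3 at col 0 lands with bottom-row=7; cleared 0 line(s) (total 0); column heights now [10 9 8 5 3], max=10
Drop 6: J rot1 at col 1 lands with bottom-row=9; cleared 0 line(s) (total 0); column heights now [10 12 12 5 3], max=12

Answer: 0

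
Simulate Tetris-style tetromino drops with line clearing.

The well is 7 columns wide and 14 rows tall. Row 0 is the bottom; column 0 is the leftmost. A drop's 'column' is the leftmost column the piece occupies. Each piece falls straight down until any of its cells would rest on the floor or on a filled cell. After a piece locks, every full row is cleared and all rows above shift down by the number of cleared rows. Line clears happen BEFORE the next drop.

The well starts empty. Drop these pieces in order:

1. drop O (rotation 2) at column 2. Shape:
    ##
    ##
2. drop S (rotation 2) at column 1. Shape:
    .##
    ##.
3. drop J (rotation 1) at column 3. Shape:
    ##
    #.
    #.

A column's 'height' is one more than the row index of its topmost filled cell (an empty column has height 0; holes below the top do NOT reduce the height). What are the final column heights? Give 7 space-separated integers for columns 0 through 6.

Answer: 0 3 4 7 7 0 0

Derivation:
Drop 1: O rot2 at col 2 lands with bottom-row=0; cleared 0 line(s) (total 0); column heights now [0 0 2 2 0 0 0], max=2
Drop 2: S rot2 at col 1 lands with bottom-row=2; cleared 0 line(s) (total 0); column heights now [0 3 4 4 0 0 0], max=4
Drop 3: J rot1 at col 3 lands with bottom-row=4; cleared 0 line(s) (total 0); column heights now [0 3 4 7 7 0 0], max=7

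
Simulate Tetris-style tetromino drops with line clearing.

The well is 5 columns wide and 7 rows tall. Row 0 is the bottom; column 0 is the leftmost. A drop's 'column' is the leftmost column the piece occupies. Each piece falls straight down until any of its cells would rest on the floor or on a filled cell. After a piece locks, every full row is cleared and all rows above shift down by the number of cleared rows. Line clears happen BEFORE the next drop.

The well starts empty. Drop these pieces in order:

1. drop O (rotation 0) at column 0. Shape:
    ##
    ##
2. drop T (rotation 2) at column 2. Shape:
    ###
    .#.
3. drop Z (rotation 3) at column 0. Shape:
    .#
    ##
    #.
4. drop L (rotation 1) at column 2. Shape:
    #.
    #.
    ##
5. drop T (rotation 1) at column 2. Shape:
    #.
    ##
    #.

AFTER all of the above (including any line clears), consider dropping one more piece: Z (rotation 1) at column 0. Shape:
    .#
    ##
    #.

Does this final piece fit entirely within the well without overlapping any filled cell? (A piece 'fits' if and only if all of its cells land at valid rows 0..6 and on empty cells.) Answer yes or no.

Answer: yes

Derivation:
Drop 1: O rot0 at col 0 lands with bottom-row=0; cleared 0 line(s) (total 0); column heights now [2 2 0 0 0], max=2
Drop 2: T rot2 at col 2 lands with bottom-row=0; cleared 1 line(s) (total 1); column heights now [1 1 0 1 0], max=1
Drop 3: Z rot3 at col 0 lands with bottom-row=1; cleared 0 line(s) (total 1); column heights now [3 4 0 1 0], max=4
Drop 4: L rot1 at col 2 lands with bottom-row=1; cleared 0 line(s) (total 1); column heights now [3 4 4 2 0], max=4
Drop 5: T rot1 at col 2 lands with bottom-row=4; cleared 0 line(s) (total 1); column heights now [3 4 7 6 0], max=7
Test piece Z rot1 at col 0 (width 2): heights before test = [3 4 7 6 0]; fits = True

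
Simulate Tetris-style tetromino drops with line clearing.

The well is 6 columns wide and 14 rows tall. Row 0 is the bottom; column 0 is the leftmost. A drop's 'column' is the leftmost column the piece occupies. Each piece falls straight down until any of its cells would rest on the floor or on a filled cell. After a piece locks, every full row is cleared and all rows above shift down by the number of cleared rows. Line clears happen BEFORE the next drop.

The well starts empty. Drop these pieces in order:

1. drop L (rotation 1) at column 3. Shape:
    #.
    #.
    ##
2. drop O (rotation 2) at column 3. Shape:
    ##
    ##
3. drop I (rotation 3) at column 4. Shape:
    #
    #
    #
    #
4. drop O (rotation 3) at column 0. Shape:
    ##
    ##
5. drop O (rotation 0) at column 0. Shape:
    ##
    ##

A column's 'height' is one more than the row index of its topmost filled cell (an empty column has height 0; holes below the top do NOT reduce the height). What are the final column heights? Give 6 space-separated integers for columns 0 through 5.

Answer: 4 4 0 5 9 0

Derivation:
Drop 1: L rot1 at col 3 lands with bottom-row=0; cleared 0 line(s) (total 0); column heights now [0 0 0 3 1 0], max=3
Drop 2: O rot2 at col 3 lands with bottom-row=3; cleared 0 line(s) (total 0); column heights now [0 0 0 5 5 0], max=5
Drop 3: I rot3 at col 4 lands with bottom-row=5; cleared 0 line(s) (total 0); column heights now [0 0 0 5 9 0], max=9
Drop 4: O rot3 at col 0 lands with bottom-row=0; cleared 0 line(s) (total 0); column heights now [2 2 0 5 9 0], max=9
Drop 5: O rot0 at col 0 lands with bottom-row=2; cleared 0 line(s) (total 0); column heights now [4 4 0 5 9 0], max=9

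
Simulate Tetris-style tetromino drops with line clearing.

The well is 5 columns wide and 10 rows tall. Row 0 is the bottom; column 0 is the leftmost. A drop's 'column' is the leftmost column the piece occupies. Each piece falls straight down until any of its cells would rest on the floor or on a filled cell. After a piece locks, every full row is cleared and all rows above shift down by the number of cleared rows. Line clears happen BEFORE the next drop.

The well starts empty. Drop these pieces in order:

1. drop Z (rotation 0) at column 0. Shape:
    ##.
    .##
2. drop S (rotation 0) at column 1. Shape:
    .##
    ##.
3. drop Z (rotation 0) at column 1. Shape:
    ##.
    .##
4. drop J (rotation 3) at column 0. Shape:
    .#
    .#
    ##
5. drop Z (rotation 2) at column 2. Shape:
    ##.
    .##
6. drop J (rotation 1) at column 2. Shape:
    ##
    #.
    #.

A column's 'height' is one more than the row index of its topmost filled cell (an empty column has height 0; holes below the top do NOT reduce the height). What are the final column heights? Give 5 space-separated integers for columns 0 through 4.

Answer: 7 9 10 10 6

Derivation:
Drop 1: Z rot0 at col 0 lands with bottom-row=0; cleared 0 line(s) (total 0); column heights now [2 2 1 0 0], max=2
Drop 2: S rot0 at col 1 lands with bottom-row=2; cleared 0 line(s) (total 0); column heights now [2 3 4 4 0], max=4
Drop 3: Z rot0 at col 1 lands with bottom-row=4; cleared 0 line(s) (total 0); column heights now [2 6 6 5 0], max=6
Drop 4: J rot3 at col 0 lands with bottom-row=6; cleared 0 line(s) (total 0); column heights now [7 9 6 5 0], max=9
Drop 5: Z rot2 at col 2 lands with bottom-row=5; cleared 0 line(s) (total 0); column heights now [7 9 7 7 6], max=9
Drop 6: J rot1 at col 2 lands with bottom-row=7; cleared 0 line(s) (total 0); column heights now [7 9 10 10 6], max=10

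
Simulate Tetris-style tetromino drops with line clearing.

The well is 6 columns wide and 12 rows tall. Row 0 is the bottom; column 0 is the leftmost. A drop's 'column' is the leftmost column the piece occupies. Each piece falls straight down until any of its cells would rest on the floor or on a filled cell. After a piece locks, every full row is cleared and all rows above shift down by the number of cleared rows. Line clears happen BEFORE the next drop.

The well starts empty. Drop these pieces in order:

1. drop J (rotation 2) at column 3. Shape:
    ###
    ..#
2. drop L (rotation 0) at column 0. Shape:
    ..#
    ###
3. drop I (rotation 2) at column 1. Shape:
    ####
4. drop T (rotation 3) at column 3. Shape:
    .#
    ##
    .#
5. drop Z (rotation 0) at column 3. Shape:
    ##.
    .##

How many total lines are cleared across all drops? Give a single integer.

Answer: 0

Derivation:
Drop 1: J rot2 at col 3 lands with bottom-row=0; cleared 0 line(s) (total 0); column heights now [0 0 0 2 2 2], max=2
Drop 2: L rot0 at col 0 lands with bottom-row=0; cleared 0 line(s) (total 0); column heights now [1 1 2 2 2 2], max=2
Drop 3: I rot2 at col 1 lands with bottom-row=2; cleared 0 line(s) (total 0); column heights now [1 3 3 3 3 2], max=3
Drop 4: T rot3 at col 3 lands with bottom-row=3; cleared 0 line(s) (total 0); column heights now [1 3 3 5 6 2], max=6
Drop 5: Z rot0 at col 3 lands with bottom-row=6; cleared 0 line(s) (total 0); column heights now [1 3 3 8 8 7], max=8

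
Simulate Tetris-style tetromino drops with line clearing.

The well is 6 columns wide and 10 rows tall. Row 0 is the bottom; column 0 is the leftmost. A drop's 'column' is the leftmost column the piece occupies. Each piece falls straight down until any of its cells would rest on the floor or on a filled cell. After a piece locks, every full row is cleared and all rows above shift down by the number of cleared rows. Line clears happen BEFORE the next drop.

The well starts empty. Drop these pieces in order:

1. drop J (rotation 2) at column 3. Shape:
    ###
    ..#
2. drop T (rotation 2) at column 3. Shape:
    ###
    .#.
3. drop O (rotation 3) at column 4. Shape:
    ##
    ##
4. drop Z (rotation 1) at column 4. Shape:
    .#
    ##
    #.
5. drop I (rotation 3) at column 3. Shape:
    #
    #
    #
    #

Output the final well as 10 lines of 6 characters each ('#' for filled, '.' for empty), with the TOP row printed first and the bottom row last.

Answer: ......
.....#
...###
...##.
...###
...###
...###
....#.
...###
.....#

Derivation:
Drop 1: J rot2 at col 3 lands with bottom-row=0; cleared 0 line(s) (total 0); column heights now [0 0 0 2 2 2], max=2
Drop 2: T rot2 at col 3 lands with bottom-row=2; cleared 0 line(s) (total 0); column heights now [0 0 0 4 4 4], max=4
Drop 3: O rot3 at col 4 lands with bottom-row=4; cleared 0 line(s) (total 0); column heights now [0 0 0 4 6 6], max=6
Drop 4: Z rot1 at col 4 lands with bottom-row=6; cleared 0 line(s) (total 0); column heights now [0 0 0 4 8 9], max=9
Drop 5: I rot3 at col 3 lands with bottom-row=4; cleared 0 line(s) (total 0); column heights now [0 0 0 8 8 9], max=9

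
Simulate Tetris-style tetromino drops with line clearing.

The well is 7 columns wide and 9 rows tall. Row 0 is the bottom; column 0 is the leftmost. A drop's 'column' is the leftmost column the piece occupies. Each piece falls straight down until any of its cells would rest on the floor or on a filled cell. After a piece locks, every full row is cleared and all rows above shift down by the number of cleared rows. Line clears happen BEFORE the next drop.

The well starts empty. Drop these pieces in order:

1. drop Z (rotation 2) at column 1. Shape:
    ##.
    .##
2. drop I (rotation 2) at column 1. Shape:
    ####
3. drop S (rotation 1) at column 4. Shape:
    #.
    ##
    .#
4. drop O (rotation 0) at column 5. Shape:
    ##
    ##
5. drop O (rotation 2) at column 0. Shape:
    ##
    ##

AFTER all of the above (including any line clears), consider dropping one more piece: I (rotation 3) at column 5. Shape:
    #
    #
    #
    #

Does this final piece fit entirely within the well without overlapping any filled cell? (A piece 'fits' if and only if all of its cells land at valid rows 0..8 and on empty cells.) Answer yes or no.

Drop 1: Z rot2 at col 1 lands with bottom-row=0; cleared 0 line(s) (total 0); column heights now [0 2 2 1 0 0 0], max=2
Drop 2: I rot2 at col 1 lands with bottom-row=2; cleared 0 line(s) (total 0); column heights now [0 3 3 3 3 0 0], max=3
Drop 3: S rot1 at col 4 lands with bottom-row=2; cleared 0 line(s) (total 0); column heights now [0 3 3 3 5 4 0], max=5
Drop 4: O rot0 at col 5 lands with bottom-row=4; cleared 0 line(s) (total 0); column heights now [0 3 3 3 5 6 6], max=6
Drop 5: O rot2 at col 0 lands with bottom-row=3; cleared 0 line(s) (total 0); column heights now [5 5 3 3 5 6 6], max=6
Test piece I rot3 at col 5 (width 1): heights before test = [5 5 3 3 5 6 6]; fits = False

Answer: no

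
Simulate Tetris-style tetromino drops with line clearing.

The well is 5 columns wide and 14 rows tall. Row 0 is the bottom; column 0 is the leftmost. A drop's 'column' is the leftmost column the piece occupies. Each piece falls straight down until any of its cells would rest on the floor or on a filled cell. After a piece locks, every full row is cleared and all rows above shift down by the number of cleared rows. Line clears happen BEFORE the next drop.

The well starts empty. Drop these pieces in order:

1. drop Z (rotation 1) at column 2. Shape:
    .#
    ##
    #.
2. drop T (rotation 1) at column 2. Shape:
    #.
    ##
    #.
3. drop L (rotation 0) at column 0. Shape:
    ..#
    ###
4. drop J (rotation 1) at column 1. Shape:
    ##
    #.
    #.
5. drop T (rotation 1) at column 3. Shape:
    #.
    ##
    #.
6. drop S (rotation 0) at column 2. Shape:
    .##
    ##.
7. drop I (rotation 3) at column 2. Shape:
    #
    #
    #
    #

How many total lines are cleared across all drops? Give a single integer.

Answer: 1

Derivation:
Drop 1: Z rot1 at col 2 lands with bottom-row=0; cleared 0 line(s) (total 0); column heights now [0 0 2 3 0], max=3
Drop 2: T rot1 at col 2 lands with bottom-row=2; cleared 0 line(s) (total 0); column heights now [0 0 5 4 0], max=5
Drop 3: L rot0 at col 0 lands with bottom-row=5; cleared 0 line(s) (total 0); column heights now [6 6 7 4 0], max=7
Drop 4: J rot1 at col 1 lands with bottom-row=6; cleared 0 line(s) (total 0); column heights now [6 9 9 4 0], max=9
Drop 5: T rot1 at col 3 lands with bottom-row=4; cleared 1 line(s) (total 1); column heights now [0 8 8 6 0], max=8
Drop 6: S rot0 at col 2 lands with bottom-row=8; cleared 0 line(s) (total 1); column heights now [0 8 9 10 10], max=10
Drop 7: I rot3 at col 2 lands with bottom-row=9; cleared 0 line(s) (total 1); column heights now [0 8 13 10 10], max=13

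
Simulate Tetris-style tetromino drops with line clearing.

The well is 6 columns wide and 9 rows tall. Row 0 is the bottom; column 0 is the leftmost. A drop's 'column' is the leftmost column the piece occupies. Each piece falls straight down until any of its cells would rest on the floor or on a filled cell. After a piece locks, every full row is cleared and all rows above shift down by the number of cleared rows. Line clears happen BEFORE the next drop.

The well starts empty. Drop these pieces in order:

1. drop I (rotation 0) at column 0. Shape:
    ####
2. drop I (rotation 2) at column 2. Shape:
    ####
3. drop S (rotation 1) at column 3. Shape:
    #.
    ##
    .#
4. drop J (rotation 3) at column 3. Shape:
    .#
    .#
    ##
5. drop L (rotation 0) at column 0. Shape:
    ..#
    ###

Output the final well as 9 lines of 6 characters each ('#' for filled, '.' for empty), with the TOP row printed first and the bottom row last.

Drop 1: I rot0 at col 0 lands with bottom-row=0; cleared 0 line(s) (total 0); column heights now [1 1 1 1 0 0], max=1
Drop 2: I rot2 at col 2 lands with bottom-row=1; cleared 0 line(s) (total 0); column heights now [1 1 2 2 2 2], max=2
Drop 3: S rot1 at col 3 lands with bottom-row=2; cleared 0 line(s) (total 0); column heights now [1 1 2 5 4 2], max=5
Drop 4: J rot3 at col 3 lands with bottom-row=5; cleared 0 line(s) (total 0); column heights now [1 1 2 6 8 2], max=8
Drop 5: L rot0 at col 0 lands with bottom-row=2; cleared 0 line(s) (total 0); column heights now [3 3 4 6 8 2], max=8

Answer: ......
....#.
....#.
...##.
...#..
..###.
###.#.
..####
####..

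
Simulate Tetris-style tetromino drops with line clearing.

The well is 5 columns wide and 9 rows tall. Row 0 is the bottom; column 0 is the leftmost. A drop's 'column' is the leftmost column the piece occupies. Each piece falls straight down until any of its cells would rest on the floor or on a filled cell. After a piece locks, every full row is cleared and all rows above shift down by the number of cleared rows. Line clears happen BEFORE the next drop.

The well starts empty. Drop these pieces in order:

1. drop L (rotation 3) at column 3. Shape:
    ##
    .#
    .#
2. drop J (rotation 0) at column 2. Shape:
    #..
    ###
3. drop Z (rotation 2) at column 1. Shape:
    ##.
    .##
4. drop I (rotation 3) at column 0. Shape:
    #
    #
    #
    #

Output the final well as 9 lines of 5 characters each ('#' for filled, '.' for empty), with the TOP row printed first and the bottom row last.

Drop 1: L rot3 at col 3 lands with bottom-row=0; cleared 0 line(s) (total 0); column heights now [0 0 0 3 3], max=3
Drop 2: J rot0 at col 2 lands with bottom-row=3; cleared 0 line(s) (total 0); column heights now [0 0 5 4 4], max=5
Drop 3: Z rot2 at col 1 lands with bottom-row=5; cleared 0 line(s) (total 0); column heights now [0 7 7 6 4], max=7
Drop 4: I rot3 at col 0 lands with bottom-row=0; cleared 0 line(s) (total 0); column heights now [4 7 7 6 4], max=7

Answer: .....
.....
.##..
..##.
..#..
#.###
#..##
#...#
#...#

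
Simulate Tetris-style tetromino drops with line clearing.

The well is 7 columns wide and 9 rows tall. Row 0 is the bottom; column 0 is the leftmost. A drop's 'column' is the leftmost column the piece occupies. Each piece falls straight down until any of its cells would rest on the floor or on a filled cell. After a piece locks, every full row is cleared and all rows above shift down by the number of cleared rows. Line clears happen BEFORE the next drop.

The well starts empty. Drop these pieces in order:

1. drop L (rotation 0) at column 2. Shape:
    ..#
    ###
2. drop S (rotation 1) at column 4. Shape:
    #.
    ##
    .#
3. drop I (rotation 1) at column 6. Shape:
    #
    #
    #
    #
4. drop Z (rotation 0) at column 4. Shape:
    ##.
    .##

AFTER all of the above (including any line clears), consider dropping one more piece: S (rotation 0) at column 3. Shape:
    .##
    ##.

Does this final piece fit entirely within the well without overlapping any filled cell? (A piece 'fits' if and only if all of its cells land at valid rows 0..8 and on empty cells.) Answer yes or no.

Drop 1: L rot0 at col 2 lands with bottom-row=0; cleared 0 line(s) (total 0); column heights now [0 0 1 1 2 0 0], max=2
Drop 2: S rot1 at col 4 lands with bottom-row=1; cleared 0 line(s) (total 0); column heights now [0 0 1 1 4 3 0], max=4
Drop 3: I rot1 at col 6 lands with bottom-row=0; cleared 0 line(s) (total 0); column heights now [0 0 1 1 4 3 4], max=4
Drop 4: Z rot0 at col 4 lands with bottom-row=4; cleared 0 line(s) (total 0); column heights now [0 0 1 1 6 6 5], max=6
Test piece S rot0 at col 3 (width 3): heights before test = [0 0 1 1 6 6 5]; fits = True

Answer: yes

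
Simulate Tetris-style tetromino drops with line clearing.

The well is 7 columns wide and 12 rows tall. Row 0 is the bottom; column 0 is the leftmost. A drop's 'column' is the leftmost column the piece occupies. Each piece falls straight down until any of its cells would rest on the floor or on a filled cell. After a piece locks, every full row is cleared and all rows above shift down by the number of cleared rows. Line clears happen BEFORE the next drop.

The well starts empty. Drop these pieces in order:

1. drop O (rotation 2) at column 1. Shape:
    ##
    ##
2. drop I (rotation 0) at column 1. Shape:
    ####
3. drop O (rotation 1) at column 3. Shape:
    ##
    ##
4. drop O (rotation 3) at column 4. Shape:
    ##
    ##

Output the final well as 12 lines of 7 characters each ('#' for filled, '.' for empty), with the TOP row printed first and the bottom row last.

Drop 1: O rot2 at col 1 lands with bottom-row=0; cleared 0 line(s) (total 0); column heights now [0 2 2 0 0 0 0], max=2
Drop 2: I rot0 at col 1 lands with bottom-row=2; cleared 0 line(s) (total 0); column heights now [0 3 3 3 3 0 0], max=3
Drop 3: O rot1 at col 3 lands with bottom-row=3; cleared 0 line(s) (total 0); column heights now [0 3 3 5 5 0 0], max=5
Drop 4: O rot3 at col 4 lands with bottom-row=5; cleared 0 line(s) (total 0); column heights now [0 3 3 5 7 7 0], max=7

Answer: .......
.......
.......
.......
.......
....##.
....##.
...##..
...##..
.####..
.##....
.##....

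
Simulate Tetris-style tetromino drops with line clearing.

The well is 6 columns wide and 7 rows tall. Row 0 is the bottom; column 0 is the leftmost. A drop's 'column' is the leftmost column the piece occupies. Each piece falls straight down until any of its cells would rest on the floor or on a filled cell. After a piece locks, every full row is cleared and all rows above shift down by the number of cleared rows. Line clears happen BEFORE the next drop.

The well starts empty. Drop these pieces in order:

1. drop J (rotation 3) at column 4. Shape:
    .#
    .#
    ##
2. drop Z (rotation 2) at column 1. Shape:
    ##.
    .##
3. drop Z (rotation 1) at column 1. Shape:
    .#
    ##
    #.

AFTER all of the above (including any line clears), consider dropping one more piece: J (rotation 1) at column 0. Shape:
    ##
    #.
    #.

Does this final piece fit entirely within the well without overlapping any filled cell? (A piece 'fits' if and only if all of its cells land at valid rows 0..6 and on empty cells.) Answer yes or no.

Drop 1: J rot3 at col 4 lands with bottom-row=0; cleared 0 line(s) (total 0); column heights now [0 0 0 0 1 3], max=3
Drop 2: Z rot2 at col 1 lands with bottom-row=0; cleared 0 line(s) (total 0); column heights now [0 2 2 1 1 3], max=3
Drop 3: Z rot1 at col 1 lands with bottom-row=2; cleared 0 line(s) (total 0); column heights now [0 4 5 1 1 3], max=5
Test piece J rot1 at col 0 (width 2): heights before test = [0 4 5 1 1 3]; fits = True

Answer: yes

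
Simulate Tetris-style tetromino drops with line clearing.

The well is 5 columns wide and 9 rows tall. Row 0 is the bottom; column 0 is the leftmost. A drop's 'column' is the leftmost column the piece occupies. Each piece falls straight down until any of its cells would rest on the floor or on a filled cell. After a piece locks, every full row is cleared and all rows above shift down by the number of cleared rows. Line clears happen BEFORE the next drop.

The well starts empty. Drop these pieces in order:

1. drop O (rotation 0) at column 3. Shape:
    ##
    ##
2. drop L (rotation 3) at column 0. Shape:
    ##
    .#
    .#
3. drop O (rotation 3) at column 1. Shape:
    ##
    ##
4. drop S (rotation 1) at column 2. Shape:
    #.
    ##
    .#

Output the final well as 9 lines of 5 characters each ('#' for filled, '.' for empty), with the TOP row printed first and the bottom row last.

Drop 1: O rot0 at col 3 lands with bottom-row=0; cleared 0 line(s) (total 0); column heights now [0 0 0 2 2], max=2
Drop 2: L rot3 at col 0 lands with bottom-row=0; cleared 0 line(s) (total 0); column heights now [3 3 0 2 2], max=3
Drop 3: O rot3 at col 1 lands with bottom-row=3; cleared 0 line(s) (total 0); column heights now [3 5 5 2 2], max=5
Drop 4: S rot1 at col 2 lands with bottom-row=4; cleared 0 line(s) (total 0); column heights now [3 5 7 6 2], max=7

Answer: .....
.....
..#..
..##.
.###.
.##..
##...
.#.##
.#.##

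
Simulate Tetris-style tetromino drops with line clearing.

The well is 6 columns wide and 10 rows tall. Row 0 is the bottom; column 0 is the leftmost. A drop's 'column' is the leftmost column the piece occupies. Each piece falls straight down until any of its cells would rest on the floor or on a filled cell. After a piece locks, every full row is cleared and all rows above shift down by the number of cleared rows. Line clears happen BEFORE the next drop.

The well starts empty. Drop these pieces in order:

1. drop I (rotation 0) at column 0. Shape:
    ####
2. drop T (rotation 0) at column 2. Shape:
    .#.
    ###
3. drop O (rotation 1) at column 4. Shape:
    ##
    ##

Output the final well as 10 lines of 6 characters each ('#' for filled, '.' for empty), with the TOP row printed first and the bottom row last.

Answer: ......
......
......
......
......
......
....##
...###
..###.
####..

Derivation:
Drop 1: I rot0 at col 0 lands with bottom-row=0; cleared 0 line(s) (total 0); column heights now [1 1 1 1 0 0], max=1
Drop 2: T rot0 at col 2 lands with bottom-row=1; cleared 0 line(s) (total 0); column heights now [1 1 2 3 2 0], max=3
Drop 3: O rot1 at col 4 lands with bottom-row=2; cleared 0 line(s) (total 0); column heights now [1 1 2 3 4 4], max=4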